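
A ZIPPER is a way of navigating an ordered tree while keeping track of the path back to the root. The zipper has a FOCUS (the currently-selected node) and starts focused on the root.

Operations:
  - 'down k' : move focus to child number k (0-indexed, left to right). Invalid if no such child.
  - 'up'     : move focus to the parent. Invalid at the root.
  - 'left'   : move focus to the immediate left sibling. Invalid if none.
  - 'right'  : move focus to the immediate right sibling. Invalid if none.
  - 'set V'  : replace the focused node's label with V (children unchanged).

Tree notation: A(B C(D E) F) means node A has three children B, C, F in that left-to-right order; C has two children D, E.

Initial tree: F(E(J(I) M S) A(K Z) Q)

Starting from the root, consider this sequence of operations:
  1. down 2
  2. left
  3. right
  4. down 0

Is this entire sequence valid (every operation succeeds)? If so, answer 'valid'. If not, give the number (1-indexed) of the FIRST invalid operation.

Step 1 (down 2): focus=Q path=2 depth=1 children=[] left=['E', 'A'] right=[] parent=F
Step 2 (left): focus=A path=1 depth=1 children=['K', 'Z'] left=['E'] right=['Q'] parent=F
Step 3 (right): focus=Q path=2 depth=1 children=[] left=['E', 'A'] right=[] parent=F
Step 4 (down 0): INVALID

Answer: 4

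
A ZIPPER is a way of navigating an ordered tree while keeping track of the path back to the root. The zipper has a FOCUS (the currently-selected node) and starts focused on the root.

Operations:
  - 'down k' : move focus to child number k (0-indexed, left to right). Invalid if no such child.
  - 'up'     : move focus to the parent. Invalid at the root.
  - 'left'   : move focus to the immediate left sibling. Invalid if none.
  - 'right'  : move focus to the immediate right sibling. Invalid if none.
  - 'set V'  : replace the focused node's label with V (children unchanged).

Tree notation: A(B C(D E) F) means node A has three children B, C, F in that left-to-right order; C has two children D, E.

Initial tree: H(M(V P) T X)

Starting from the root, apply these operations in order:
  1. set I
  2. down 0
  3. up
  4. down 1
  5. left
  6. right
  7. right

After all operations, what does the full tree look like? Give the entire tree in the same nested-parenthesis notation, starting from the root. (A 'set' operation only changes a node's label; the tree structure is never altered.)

Step 1 (set I): focus=I path=root depth=0 children=['M', 'T', 'X'] (at root)
Step 2 (down 0): focus=M path=0 depth=1 children=['V', 'P'] left=[] right=['T', 'X'] parent=I
Step 3 (up): focus=I path=root depth=0 children=['M', 'T', 'X'] (at root)
Step 4 (down 1): focus=T path=1 depth=1 children=[] left=['M'] right=['X'] parent=I
Step 5 (left): focus=M path=0 depth=1 children=['V', 'P'] left=[] right=['T', 'X'] parent=I
Step 6 (right): focus=T path=1 depth=1 children=[] left=['M'] right=['X'] parent=I
Step 7 (right): focus=X path=2 depth=1 children=[] left=['M', 'T'] right=[] parent=I

Answer: I(M(V P) T X)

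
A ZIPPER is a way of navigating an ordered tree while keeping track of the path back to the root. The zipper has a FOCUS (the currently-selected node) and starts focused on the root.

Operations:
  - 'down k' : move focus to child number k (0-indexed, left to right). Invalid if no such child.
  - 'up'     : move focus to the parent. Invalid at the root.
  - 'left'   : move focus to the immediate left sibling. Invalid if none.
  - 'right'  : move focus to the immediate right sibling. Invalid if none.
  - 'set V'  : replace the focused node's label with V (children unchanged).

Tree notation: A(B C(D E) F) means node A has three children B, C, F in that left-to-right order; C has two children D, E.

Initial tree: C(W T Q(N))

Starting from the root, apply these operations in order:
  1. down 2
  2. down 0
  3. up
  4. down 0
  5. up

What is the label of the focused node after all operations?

Step 1 (down 2): focus=Q path=2 depth=1 children=['N'] left=['W', 'T'] right=[] parent=C
Step 2 (down 0): focus=N path=2/0 depth=2 children=[] left=[] right=[] parent=Q
Step 3 (up): focus=Q path=2 depth=1 children=['N'] left=['W', 'T'] right=[] parent=C
Step 4 (down 0): focus=N path=2/0 depth=2 children=[] left=[] right=[] parent=Q
Step 5 (up): focus=Q path=2 depth=1 children=['N'] left=['W', 'T'] right=[] parent=C

Answer: Q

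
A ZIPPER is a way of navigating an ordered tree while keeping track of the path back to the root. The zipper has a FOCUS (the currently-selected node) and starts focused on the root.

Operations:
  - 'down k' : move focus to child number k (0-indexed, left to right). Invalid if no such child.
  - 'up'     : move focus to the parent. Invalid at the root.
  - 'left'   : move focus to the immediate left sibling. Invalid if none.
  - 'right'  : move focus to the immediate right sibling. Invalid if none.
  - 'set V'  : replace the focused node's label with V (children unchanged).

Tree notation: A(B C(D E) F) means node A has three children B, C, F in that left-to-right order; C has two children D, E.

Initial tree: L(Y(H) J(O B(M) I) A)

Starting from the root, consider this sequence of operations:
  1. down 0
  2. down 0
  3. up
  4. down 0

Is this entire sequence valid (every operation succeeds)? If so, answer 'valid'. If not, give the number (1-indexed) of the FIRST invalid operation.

Answer: valid

Derivation:
Step 1 (down 0): focus=Y path=0 depth=1 children=['H'] left=[] right=['J', 'A'] parent=L
Step 2 (down 0): focus=H path=0/0 depth=2 children=[] left=[] right=[] parent=Y
Step 3 (up): focus=Y path=0 depth=1 children=['H'] left=[] right=['J', 'A'] parent=L
Step 4 (down 0): focus=H path=0/0 depth=2 children=[] left=[] right=[] parent=Y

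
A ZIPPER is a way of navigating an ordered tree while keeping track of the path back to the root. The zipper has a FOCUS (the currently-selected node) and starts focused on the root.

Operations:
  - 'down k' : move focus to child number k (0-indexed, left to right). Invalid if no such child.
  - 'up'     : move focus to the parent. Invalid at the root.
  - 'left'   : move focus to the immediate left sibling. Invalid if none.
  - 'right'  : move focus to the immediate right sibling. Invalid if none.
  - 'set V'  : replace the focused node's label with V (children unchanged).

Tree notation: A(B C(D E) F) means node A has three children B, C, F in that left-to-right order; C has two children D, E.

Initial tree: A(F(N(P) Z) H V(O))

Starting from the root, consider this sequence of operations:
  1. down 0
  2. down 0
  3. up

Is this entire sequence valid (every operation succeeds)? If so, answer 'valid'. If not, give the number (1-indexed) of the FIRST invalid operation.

Step 1 (down 0): focus=F path=0 depth=1 children=['N', 'Z'] left=[] right=['H', 'V'] parent=A
Step 2 (down 0): focus=N path=0/0 depth=2 children=['P'] left=[] right=['Z'] parent=F
Step 3 (up): focus=F path=0 depth=1 children=['N', 'Z'] left=[] right=['H', 'V'] parent=A

Answer: valid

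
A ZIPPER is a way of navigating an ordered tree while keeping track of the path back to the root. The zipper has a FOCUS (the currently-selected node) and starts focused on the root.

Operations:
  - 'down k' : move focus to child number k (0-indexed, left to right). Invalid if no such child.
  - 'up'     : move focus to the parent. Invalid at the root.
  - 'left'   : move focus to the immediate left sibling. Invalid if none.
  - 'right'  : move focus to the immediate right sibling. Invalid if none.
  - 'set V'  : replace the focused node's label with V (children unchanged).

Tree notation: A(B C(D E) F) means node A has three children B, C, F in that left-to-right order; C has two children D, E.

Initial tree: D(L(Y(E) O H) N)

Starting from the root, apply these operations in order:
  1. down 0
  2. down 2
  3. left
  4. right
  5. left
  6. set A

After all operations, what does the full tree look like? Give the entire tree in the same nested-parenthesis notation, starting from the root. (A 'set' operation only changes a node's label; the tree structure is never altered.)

Step 1 (down 0): focus=L path=0 depth=1 children=['Y', 'O', 'H'] left=[] right=['N'] parent=D
Step 2 (down 2): focus=H path=0/2 depth=2 children=[] left=['Y', 'O'] right=[] parent=L
Step 3 (left): focus=O path=0/1 depth=2 children=[] left=['Y'] right=['H'] parent=L
Step 4 (right): focus=H path=0/2 depth=2 children=[] left=['Y', 'O'] right=[] parent=L
Step 5 (left): focus=O path=0/1 depth=2 children=[] left=['Y'] right=['H'] parent=L
Step 6 (set A): focus=A path=0/1 depth=2 children=[] left=['Y'] right=['H'] parent=L

Answer: D(L(Y(E) A H) N)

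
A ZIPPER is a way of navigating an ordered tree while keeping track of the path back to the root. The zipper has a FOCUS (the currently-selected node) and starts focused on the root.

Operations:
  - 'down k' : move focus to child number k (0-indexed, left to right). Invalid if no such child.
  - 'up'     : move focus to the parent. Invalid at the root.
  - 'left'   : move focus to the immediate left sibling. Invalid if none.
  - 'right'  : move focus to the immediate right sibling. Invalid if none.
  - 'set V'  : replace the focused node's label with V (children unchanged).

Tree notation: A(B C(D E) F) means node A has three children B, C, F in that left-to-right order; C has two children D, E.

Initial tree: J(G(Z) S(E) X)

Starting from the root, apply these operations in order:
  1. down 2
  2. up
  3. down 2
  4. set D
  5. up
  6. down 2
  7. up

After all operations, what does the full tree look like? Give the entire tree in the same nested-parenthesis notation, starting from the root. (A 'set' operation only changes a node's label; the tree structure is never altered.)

Step 1 (down 2): focus=X path=2 depth=1 children=[] left=['G', 'S'] right=[] parent=J
Step 2 (up): focus=J path=root depth=0 children=['G', 'S', 'X'] (at root)
Step 3 (down 2): focus=X path=2 depth=1 children=[] left=['G', 'S'] right=[] parent=J
Step 4 (set D): focus=D path=2 depth=1 children=[] left=['G', 'S'] right=[] parent=J
Step 5 (up): focus=J path=root depth=0 children=['G', 'S', 'D'] (at root)
Step 6 (down 2): focus=D path=2 depth=1 children=[] left=['G', 'S'] right=[] parent=J
Step 7 (up): focus=J path=root depth=0 children=['G', 'S', 'D'] (at root)

Answer: J(G(Z) S(E) D)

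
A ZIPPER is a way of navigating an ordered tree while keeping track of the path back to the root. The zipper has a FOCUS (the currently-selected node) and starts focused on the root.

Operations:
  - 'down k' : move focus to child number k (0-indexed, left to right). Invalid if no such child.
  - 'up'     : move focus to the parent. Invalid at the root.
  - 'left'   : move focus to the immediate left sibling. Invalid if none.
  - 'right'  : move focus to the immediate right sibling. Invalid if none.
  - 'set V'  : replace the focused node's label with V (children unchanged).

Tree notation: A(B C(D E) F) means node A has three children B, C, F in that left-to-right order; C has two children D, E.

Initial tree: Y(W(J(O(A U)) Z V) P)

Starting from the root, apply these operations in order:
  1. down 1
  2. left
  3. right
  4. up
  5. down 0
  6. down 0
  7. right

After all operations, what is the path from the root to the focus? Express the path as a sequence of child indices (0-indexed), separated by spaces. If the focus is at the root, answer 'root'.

Step 1 (down 1): focus=P path=1 depth=1 children=[] left=['W'] right=[] parent=Y
Step 2 (left): focus=W path=0 depth=1 children=['J', 'Z', 'V'] left=[] right=['P'] parent=Y
Step 3 (right): focus=P path=1 depth=1 children=[] left=['W'] right=[] parent=Y
Step 4 (up): focus=Y path=root depth=0 children=['W', 'P'] (at root)
Step 5 (down 0): focus=W path=0 depth=1 children=['J', 'Z', 'V'] left=[] right=['P'] parent=Y
Step 6 (down 0): focus=J path=0/0 depth=2 children=['O'] left=[] right=['Z', 'V'] parent=W
Step 7 (right): focus=Z path=0/1 depth=2 children=[] left=['J'] right=['V'] parent=W

Answer: 0 1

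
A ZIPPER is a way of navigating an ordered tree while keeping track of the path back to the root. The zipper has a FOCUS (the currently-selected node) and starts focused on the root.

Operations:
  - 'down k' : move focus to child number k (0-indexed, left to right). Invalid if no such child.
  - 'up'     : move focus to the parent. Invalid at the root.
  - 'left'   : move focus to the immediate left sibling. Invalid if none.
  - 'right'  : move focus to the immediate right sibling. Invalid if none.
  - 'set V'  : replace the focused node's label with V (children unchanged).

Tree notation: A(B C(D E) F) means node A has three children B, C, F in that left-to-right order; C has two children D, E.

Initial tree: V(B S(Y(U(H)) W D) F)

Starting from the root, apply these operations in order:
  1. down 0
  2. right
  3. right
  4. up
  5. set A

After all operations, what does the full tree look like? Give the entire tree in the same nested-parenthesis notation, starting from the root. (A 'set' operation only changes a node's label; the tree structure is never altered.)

Answer: A(B S(Y(U(H)) W D) F)

Derivation:
Step 1 (down 0): focus=B path=0 depth=1 children=[] left=[] right=['S', 'F'] parent=V
Step 2 (right): focus=S path=1 depth=1 children=['Y', 'W', 'D'] left=['B'] right=['F'] parent=V
Step 3 (right): focus=F path=2 depth=1 children=[] left=['B', 'S'] right=[] parent=V
Step 4 (up): focus=V path=root depth=0 children=['B', 'S', 'F'] (at root)
Step 5 (set A): focus=A path=root depth=0 children=['B', 'S', 'F'] (at root)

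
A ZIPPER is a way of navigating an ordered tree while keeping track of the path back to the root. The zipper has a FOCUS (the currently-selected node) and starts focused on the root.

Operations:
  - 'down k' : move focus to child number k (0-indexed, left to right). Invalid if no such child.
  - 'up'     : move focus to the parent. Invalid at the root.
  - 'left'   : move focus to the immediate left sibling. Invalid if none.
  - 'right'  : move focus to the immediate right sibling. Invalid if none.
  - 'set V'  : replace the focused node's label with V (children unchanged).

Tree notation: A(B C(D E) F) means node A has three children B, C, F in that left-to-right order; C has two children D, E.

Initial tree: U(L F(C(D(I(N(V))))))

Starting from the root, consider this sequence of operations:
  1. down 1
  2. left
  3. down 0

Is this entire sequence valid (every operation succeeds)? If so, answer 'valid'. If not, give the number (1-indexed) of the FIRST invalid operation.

Step 1 (down 1): focus=F path=1 depth=1 children=['C'] left=['L'] right=[] parent=U
Step 2 (left): focus=L path=0 depth=1 children=[] left=[] right=['F'] parent=U
Step 3 (down 0): INVALID

Answer: 3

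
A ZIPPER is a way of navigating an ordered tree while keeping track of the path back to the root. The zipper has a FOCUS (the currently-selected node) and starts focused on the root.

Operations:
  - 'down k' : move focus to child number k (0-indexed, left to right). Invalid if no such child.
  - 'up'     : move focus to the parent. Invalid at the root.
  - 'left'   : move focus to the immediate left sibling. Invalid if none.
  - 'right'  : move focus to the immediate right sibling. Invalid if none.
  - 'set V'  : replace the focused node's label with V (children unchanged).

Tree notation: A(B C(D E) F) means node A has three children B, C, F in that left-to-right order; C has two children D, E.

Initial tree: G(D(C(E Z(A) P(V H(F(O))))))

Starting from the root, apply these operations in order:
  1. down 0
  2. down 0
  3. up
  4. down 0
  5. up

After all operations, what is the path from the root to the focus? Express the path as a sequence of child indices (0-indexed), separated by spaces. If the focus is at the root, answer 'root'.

Answer: 0

Derivation:
Step 1 (down 0): focus=D path=0 depth=1 children=['C'] left=[] right=[] parent=G
Step 2 (down 0): focus=C path=0/0 depth=2 children=['E', 'Z', 'P'] left=[] right=[] parent=D
Step 3 (up): focus=D path=0 depth=1 children=['C'] left=[] right=[] parent=G
Step 4 (down 0): focus=C path=0/0 depth=2 children=['E', 'Z', 'P'] left=[] right=[] parent=D
Step 5 (up): focus=D path=0 depth=1 children=['C'] left=[] right=[] parent=G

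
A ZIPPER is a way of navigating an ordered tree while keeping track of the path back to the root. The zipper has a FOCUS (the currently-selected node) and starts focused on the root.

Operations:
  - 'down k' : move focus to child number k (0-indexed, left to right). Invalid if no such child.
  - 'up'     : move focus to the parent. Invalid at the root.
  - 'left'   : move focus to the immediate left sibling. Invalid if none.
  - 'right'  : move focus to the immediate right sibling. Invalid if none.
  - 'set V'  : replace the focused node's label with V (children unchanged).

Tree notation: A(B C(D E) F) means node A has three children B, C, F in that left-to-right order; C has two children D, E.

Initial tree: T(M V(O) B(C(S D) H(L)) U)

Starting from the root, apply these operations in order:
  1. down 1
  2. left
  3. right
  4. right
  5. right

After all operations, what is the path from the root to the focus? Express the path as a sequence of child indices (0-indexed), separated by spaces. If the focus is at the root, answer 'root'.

Step 1 (down 1): focus=V path=1 depth=1 children=['O'] left=['M'] right=['B', 'U'] parent=T
Step 2 (left): focus=M path=0 depth=1 children=[] left=[] right=['V', 'B', 'U'] parent=T
Step 3 (right): focus=V path=1 depth=1 children=['O'] left=['M'] right=['B', 'U'] parent=T
Step 4 (right): focus=B path=2 depth=1 children=['C', 'H'] left=['M', 'V'] right=['U'] parent=T
Step 5 (right): focus=U path=3 depth=1 children=[] left=['M', 'V', 'B'] right=[] parent=T

Answer: 3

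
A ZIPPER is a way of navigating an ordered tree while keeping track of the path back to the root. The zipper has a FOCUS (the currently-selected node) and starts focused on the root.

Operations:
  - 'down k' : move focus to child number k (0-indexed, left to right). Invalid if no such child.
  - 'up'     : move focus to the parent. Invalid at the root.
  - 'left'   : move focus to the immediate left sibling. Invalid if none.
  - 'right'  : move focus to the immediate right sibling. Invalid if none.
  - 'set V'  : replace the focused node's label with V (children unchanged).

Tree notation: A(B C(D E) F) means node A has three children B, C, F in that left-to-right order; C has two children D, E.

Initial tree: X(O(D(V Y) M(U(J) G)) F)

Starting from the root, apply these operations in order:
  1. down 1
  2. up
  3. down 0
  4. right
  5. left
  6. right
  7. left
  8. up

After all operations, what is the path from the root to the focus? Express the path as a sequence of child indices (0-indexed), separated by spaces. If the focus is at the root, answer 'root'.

Answer: root

Derivation:
Step 1 (down 1): focus=F path=1 depth=1 children=[] left=['O'] right=[] parent=X
Step 2 (up): focus=X path=root depth=0 children=['O', 'F'] (at root)
Step 3 (down 0): focus=O path=0 depth=1 children=['D', 'M'] left=[] right=['F'] parent=X
Step 4 (right): focus=F path=1 depth=1 children=[] left=['O'] right=[] parent=X
Step 5 (left): focus=O path=0 depth=1 children=['D', 'M'] left=[] right=['F'] parent=X
Step 6 (right): focus=F path=1 depth=1 children=[] left=['O'] right=[] parent=X
Step 7 (left): focus=O path=0 depth=1 children=['D', 'M'] left=[] right=['F'] parent=X
Step 8 (up): focus=X path=root depth=0 children=['O', 'F'] (at root)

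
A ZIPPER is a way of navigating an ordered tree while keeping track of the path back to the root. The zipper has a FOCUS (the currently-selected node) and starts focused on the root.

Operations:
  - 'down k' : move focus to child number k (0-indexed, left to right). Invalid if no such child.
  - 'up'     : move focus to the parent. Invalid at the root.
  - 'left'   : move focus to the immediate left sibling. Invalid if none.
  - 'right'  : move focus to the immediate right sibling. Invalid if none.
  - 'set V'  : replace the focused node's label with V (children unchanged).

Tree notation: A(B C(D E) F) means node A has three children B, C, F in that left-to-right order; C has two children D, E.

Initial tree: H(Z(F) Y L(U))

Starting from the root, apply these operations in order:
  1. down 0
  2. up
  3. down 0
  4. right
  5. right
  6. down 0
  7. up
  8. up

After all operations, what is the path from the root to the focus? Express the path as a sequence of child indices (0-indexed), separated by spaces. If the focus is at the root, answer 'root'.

Step 1 (down 0): focus=Z path=0 depth=1 children=['F'] left=[] right=['Y', 'L'] parent=H
Step 2 (up): focus=H path=root depth=0 children=['Z', 'Y', 'L'] (at root)
Step 3 (down 0): focus=Z path=0 depth=1 children=['F'] left=[] right=['Y', 'L'] parent=H
Step 4 (right): focus=Y path=1 depth=1 children=[] left=['Z'] right=['L'] parent=H
Step 5 (right): focus=L path=2 depth=1 children=['U'] left=['Z', 'Y'] right=[] parent=H
Step 6 (down 0): focus=U path=2/0 depth=2 children=[] left=[] right=[] parent=L
Step 7 (up): focus=L path=2 depth=1 children=['U'] left=['Z', 'Y'] right=[] parent=H
Step 8 (up): focus=H path=root depth=0 children=['Z', 'Y', 'L'] (at root)

Answer: root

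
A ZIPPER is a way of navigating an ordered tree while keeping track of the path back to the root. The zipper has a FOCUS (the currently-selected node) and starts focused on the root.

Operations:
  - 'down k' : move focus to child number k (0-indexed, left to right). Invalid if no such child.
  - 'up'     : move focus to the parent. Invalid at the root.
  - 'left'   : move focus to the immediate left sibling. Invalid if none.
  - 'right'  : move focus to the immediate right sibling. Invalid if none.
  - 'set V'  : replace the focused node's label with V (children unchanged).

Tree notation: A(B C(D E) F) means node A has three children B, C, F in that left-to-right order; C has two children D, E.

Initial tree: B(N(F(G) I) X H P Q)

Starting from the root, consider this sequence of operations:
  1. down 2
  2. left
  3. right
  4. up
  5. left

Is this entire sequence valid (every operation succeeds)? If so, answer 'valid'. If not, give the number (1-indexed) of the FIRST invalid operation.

Step 1 (down 2): focus=H path=2 depth=1 children=[] left=['N', 'X'] right=['P', 'Q'] parent=B
Step 2 (left): focus=X path=1 depth=1 children=[] left=['N'] right=['H', 'P', 'Q'] parent=B
Step 3 (right): focus=H path=2 depth=1 children=[] left=['N', 'X'] right=['P', 'Q'] parent=B
Step 4 (up): focus=B path=root depth=0 children=['N', 'X', 'H', 'P', 'Q'] (at root)
Step 5 (left): INVALID

Answer: 5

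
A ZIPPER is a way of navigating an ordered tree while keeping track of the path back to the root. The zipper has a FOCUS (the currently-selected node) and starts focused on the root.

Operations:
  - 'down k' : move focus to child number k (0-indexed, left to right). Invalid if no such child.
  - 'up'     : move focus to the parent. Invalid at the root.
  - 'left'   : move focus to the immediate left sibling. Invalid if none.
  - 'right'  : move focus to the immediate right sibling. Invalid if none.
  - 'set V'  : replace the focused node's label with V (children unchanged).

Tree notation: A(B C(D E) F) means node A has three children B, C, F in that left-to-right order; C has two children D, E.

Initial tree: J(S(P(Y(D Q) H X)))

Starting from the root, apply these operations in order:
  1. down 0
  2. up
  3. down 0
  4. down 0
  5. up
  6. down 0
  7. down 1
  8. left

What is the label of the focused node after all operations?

Answer: Y

Derivation:
Step 1 (down 0): focus=S path=0 depth=1 children=['P'] left=[] right=[] parent=J
Step 2 (up): focus=J path=root depth=0 children=['S'] (at root)
Step 3 (down 0): focus=S path=0 depth=1 children=['P'] left=[] right=[] parent=J
Step 4 (down 0): focus=P path=0/0 depth=2 children=['Y', 'H', 'X'] left=[] right=[] parent=S
Step 5 (up): focus=S path=0 depth=1 children=['P'] left=[] right=[] parent=J
Step 6 (down 0): focus=P path=0/0 depth=2 children=['Y', 'H', 'X'] left=[] right=[] parent=S
Step 7 (down 1): focus=H path=0/0/1 depth=3 children=[] left=['Y'] right=['X'] parent=P
Step 8 (left): focus=Y path=0/0/0 depth=3 children=['D', 'Q'] left=[] right=['H', 'X'] parent=P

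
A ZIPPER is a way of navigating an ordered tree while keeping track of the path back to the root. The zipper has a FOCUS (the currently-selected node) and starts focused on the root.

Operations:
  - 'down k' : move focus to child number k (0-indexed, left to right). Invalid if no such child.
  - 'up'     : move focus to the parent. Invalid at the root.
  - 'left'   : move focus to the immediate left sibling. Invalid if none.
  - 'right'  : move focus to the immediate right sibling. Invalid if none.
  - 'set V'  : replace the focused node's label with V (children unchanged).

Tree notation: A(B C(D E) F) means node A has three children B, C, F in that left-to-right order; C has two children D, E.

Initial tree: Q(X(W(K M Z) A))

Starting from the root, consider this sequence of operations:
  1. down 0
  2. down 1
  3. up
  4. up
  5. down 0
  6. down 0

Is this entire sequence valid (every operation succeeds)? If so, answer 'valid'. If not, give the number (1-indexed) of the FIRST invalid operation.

Step 1 (down 0): focus=X path=0 depth=1 children=['W', 'A'] left=[] right=[] parent=Q
Step 2 (down 1): focus=A path=0/1 depth=2 children=[] left=['W'] right=[] parent=X
Step 3 (up): focus=X path=0 depth=1 children=['W', 'A'] left=[] right=[] parent=Q
Step 4 (up): focus=Q path=root depth=0 children=['X'] (at root)
Step 5 (down 0): focus=X path=0 depth=1 children=['W', 'A'] left=[] right=[] parent=Q
Step 6 (down 0): focus=W path=0/0 depth=2 children=['K', 'M', 'Z'] left=[] right=['A'] parent=X

Answer: valid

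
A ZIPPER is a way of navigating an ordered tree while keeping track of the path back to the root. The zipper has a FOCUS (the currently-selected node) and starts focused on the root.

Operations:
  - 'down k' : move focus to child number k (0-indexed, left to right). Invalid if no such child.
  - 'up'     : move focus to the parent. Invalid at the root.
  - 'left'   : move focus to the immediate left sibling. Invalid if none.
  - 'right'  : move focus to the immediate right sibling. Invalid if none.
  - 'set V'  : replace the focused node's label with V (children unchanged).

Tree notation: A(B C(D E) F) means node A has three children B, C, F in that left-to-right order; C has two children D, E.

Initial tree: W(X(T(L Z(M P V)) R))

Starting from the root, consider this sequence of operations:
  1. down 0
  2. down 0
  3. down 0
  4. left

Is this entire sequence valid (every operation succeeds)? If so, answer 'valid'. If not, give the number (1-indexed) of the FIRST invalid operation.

Step 1 (down 0): focus=X path=0 depth=1 children=['T', 'R'] left=[] right=[] parent=W
Step 2 (down 0): focus=T path=0/0 depth=2 children=['L', 'Z'] left=[] right=['R'] parent=X
Step 3 (down 0): focus=L path=0/0/0 depth=3 children=[] left=[] right=['Z'] parent=T
Step 4 (left): INVALID

Answer: 4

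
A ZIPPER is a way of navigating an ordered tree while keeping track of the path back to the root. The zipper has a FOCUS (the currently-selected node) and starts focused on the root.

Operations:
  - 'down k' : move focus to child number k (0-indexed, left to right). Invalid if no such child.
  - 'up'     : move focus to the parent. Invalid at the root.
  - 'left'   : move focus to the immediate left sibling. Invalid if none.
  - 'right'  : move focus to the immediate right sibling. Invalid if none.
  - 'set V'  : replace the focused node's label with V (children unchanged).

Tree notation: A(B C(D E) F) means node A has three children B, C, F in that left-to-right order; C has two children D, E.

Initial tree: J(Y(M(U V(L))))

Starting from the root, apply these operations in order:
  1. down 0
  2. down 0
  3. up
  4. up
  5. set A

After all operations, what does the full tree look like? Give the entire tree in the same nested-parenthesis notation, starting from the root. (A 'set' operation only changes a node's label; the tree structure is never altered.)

Answer: A(Y(M(U V(L))))

Derivation:
Step 1 (down 0): focus=Y path=0 depth=1 children=['M'] left=[] right=[] parent=J
Step 2 (down 0): focus=M path=0/0 depth=2 children=['U', 'V'] left=[] right=[] parent=Y
Step 3 (up): focus=Y path=0 depth=1 children=['M'] left=[] right=[] parent=J
Step 4 (up): focus=J path=root depth=0 children=['Y'] (at root)
Step 5 (set A): focus=A path=root depth=0 children=['Y'] (at root)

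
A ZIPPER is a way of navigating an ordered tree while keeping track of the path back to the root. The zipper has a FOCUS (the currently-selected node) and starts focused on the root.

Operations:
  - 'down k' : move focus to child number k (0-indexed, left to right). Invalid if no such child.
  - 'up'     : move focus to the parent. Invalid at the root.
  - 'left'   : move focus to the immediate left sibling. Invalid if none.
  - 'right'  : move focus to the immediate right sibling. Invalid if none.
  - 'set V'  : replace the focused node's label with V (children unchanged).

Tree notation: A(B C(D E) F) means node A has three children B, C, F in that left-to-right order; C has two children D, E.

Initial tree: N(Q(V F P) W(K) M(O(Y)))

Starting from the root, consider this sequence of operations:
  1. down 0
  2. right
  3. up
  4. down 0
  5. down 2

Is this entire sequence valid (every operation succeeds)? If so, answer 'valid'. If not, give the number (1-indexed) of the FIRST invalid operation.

Answer: valid

Derivation:
Step 1 (down 0): focus=Q path=0 depth=1 children=['V', 'F', 'P'] left=[] right=['W', 'M'] parent=N
Step 2 (right): focus=W path=1 depth=1 children=['K'] left=['Q'] right=['M'] parent=N
Step 3 (up): focus=N path=root depth=0 children=['Q', 'W', 'M'] (at root)
Step 4 (down 0): focus=Q path=0 depth=1 children=['V', 'F', 'P'] left=[] right=['W', 'M'] parent=N
Step 5 (down 2): focus=P path=0/2 depth=2 children=[] left=['V', 'F'] right=[] parent=Q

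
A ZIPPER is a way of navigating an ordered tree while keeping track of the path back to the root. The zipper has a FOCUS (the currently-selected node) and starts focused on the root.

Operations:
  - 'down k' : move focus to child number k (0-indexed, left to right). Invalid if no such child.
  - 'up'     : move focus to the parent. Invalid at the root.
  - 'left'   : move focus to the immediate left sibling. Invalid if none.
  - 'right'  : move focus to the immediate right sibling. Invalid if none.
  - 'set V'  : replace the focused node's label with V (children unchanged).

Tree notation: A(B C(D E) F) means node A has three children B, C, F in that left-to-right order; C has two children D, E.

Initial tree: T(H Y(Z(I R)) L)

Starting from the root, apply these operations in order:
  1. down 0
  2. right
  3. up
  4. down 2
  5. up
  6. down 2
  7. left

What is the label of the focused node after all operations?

Answer: Y

Derivation:
Step 1 (down 0): focus=H path=0 depth=1 children=[] left=[] right=['Y', 'L'] parent=T
Step 2 (right): focus=Y path=1 depth=1 children=['Z'] left=['H'] right=['L'] parent=T
Step 3 (up): focus=T path=root depth=0 children=['H', 'Y', 'L'] (at root)
Step 4 (down 2): focus=L path=2 depth=1 children=[] left=['H', 'Y'] right=[] parent=T
Step 5 (up): focus=T path=root depth=0 children=['H', 'Y', 'L'] (at root)
Step 6 (down 2): focus=L path=2 depth=1 children=[] left=['H', 'Y'] right=[] parent=T
Step 7 (left): focus=Y path=1 depth=1 children=['Z'] left=['H'] right=['L'] parent=T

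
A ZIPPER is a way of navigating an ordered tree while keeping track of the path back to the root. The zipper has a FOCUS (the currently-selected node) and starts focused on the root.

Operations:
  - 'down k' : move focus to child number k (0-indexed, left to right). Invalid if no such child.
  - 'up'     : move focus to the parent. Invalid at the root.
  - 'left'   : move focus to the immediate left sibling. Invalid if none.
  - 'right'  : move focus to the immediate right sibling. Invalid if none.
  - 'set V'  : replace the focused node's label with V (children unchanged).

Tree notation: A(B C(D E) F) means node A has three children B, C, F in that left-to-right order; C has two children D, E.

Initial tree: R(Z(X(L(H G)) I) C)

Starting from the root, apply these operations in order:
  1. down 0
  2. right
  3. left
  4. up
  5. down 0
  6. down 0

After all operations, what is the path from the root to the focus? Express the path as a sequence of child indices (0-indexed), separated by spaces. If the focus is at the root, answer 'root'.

Step 1 (down 0): focus=Z path=0 depth=1 children=['X', 'I'] left=[] right=['C'] parent=R
Step 2 (right): focus=C path=1 depth=1 children=[] left=['Z'] right=[] parent=R
Step 3 (left): focus=Z path=0 depth=1 children=['X', 'I'] left=[] right=['C'] parent=R
Step 4 (up): focus=R path=root depth=0 children=['Z', 'C'] (at root)
Step 5 (down 0): focus=Z path=0 depth=1 children=['X', 'I'] left=[] right=['C'] parent=R
Step 6 (down 0): focus=X path=0/0 depth=2 children=['L'] left=[] right=['I'] parent=Z

Answer: 0 0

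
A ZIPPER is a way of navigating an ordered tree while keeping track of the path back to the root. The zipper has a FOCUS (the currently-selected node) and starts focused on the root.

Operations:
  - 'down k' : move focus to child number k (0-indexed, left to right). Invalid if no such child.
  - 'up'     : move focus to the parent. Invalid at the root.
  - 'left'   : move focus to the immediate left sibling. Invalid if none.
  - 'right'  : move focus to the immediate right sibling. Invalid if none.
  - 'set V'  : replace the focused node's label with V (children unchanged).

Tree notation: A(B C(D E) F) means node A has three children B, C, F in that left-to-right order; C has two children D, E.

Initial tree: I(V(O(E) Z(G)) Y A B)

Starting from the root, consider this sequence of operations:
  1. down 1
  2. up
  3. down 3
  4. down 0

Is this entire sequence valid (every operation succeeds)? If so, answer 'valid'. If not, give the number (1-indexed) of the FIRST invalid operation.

Step 1 (down 1): focus=Y path=1 depth=1 children=[] left=['V'] right=['A', 'B'] parent=I
Step 2 (up): focus=I path=root depth=0 children=['V', 'Y', 'A', 'B'] (at root)
Step 3 (down 3): focus=B path=3 depth=1 children=[] left=['V', 'Y', 'A'] right=[] parent=I
Step 4 (down 0): INVALID

Answer: 4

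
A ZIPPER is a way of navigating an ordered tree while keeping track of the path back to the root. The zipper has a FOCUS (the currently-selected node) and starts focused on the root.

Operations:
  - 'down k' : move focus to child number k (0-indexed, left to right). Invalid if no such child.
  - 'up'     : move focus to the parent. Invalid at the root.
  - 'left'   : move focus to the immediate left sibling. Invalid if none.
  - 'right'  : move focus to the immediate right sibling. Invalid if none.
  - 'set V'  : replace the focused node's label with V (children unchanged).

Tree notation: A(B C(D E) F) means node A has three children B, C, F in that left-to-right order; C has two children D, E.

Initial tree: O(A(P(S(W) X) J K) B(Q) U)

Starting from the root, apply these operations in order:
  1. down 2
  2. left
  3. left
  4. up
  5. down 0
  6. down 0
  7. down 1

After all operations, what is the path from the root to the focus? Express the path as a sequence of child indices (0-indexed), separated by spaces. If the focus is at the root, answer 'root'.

Answer: 0 0 1

Derivation:
Step 1 (down 2): focus=U path=2 depth=1 children=[] left=['A', 'B'] right=[] parent=O
Step 2 (left): focus=B path=1 depth=1 children=['Q'] left=['A'] right=['U'] parent=O
Step 3 (left): focus=A path=0 depth=1 children=['P', 'J', 'K'] left=[] right=['B', 'U'] parent=O
Step 4 (up): focus=O path=root depth=0 children=['A', 'B', 'U'] (at root)
Step 5 (down 0): focus=A path=0 depth=1 children=['P', 'J', 'K'] left=[] right=['B', 'U'] parent=O
Step 6 (down 0): focus=P path=0/0 depth=2 children=['S', 'X'] left=[] right=['J', 'K'] parent=A
Step 7 (down 1): focus=X path=0/0/1 depth=3 children=[] left=['S'] right=[] parent=P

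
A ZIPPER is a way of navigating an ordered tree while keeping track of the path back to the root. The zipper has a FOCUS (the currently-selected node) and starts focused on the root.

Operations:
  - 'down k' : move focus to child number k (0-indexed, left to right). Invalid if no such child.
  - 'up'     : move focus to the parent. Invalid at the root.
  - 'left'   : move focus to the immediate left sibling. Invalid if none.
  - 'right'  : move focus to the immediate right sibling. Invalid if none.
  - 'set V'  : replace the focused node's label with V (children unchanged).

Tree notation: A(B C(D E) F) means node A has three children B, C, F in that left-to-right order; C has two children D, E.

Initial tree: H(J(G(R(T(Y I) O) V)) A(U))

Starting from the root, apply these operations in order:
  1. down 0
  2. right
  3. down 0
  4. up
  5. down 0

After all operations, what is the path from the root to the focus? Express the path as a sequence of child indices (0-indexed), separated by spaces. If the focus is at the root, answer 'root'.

Step 1 (down 0): focus=J path=0 depth=1 children=['G'] left=[] right=['A'] parent=H
Step 2 (right): focus=A path=1 depth=1 children=['U'] left=['J'] right=[] parent=H
Step 3 (down 0): focus=U path=1/0 depth=2 children=[] left=[] right=[] parent=A
Step 4 (up): focus=A path=1 depth=1 children=['U'] left=['J'] right=[] parent=H
Step 5 (down 0): focus=U path=1/0 depth=2 children=[] left=[] right=[] parent=A

Answer: 1 0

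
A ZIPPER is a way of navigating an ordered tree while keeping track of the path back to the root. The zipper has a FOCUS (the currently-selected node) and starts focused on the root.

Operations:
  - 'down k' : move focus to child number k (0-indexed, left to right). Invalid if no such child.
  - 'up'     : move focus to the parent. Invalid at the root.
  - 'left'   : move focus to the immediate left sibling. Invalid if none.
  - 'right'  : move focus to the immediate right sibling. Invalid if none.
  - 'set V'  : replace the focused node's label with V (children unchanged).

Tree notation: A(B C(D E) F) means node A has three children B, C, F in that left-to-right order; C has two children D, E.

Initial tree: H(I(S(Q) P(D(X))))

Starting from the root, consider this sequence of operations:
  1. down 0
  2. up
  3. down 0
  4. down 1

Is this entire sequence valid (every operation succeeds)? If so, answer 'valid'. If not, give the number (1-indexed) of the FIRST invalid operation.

Answer: valid

Derivation:
Step 1 (down 0): focus=I path=0 depth=1 children=['S', 'P'] left=[] right=[] parent=H
Step 2 (up): focus=H path=root depth=0 children=['I'] (at root)
Step 3 (down 0): focus=I path=0 depth=1 children=['S', 'P'] left=[] right=[] parent=H
Step 4 (down 1): focus=P path=0/1 depth=2 children=['D'] left=['S'] right=[] parent=I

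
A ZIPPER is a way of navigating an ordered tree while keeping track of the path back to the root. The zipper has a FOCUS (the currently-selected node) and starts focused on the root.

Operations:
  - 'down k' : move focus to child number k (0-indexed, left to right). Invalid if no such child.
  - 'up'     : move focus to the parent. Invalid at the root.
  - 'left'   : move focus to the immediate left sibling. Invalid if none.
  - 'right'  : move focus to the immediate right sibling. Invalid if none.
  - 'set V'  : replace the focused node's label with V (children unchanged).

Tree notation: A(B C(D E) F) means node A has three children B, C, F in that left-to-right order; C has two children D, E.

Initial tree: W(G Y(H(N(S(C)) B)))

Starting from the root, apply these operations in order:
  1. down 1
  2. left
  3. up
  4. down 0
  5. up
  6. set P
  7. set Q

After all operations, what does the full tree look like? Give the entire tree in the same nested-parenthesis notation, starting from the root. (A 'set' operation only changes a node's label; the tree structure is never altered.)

Step 1 (down 1): focus=Y path=1 depth=1 children=['H'] left=['G'] right=[] parent=W
Step 2 (left): focus=G path=0 depth=1 children=[] left=[] right=['Y'] parent=W
Step 3 (up): focus=W path=root depth=0 children=['G', 'Y'] (at root)
Step 4 (down 0): focus=G path=0 depth=1 children=[] left=[] right=['Y'] parent=W
Step 5 (up): focus=W path=root depth=0 children=['G', 'Y'] (at root)
Step 6 (set P): focus=P path=root depth=0 children=['G', 'Y'] (at root)
Step 7 (set Q): focus=Q path=root depth=0 children=['G', 'Y'] (at root)

Answer: Q(G Y(H(N(S(C)) B)))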